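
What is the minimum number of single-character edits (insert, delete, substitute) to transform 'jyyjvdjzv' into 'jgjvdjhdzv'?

Let D[i][j] be the edit distance between the first i characters of 'jyyjvdjzv' and the first j characters of 'jgjvdjhdzv', with D[i][0] = i, D[0][j] = j, and D[i][j] = D[i-1][j-1] if the characters match, else 1 + min(D[i-1][j], D[i][j-1], D[i-1][j-1]). Filling the table (rows: prefixes of 'jyyjvdjzv', columns: prefixes of 'jgjvdjhdzv'):
     ε  j  g  j  v  d  j  h  d  z  v
  ε  0  1  2  3  4  5  6  7  8  9 10
  j  1  0  1  2  3  4  5  6  7  8  9
  y  2  1  1  2  3  4  5  6  7  8  9
  y  3  2  2  2  3  4  5  6  7  8  9
  j  4  3  3  2  3  4  4  5  6  7  8
  v  5  4  4  3  2  3  4  5  6  7  7
  d  6  5  5  4  3  2  3  4  5  6  7
  j  7  6  6  5  4  3  2  3  4  5  6
  z  8  7  7  6  5  4  3  3  4  4  5
  v  9  8  8  7  6  5  4  4  4  5  4
The bottom-right entry gives D[9][10] = 4, so no sequence of fewer than 4 edits works. Backtracking through the table gives one optimal edit sequence (4 edits):
  jyyjvdjzv → jyjvdjzv (del y @2)
  jyjvdjzv → jgjvdjzv (sub y→g @2)
  jgjvdjzv → jgjvdjhzv (ins h @7)
  jgjvdjhzv → jgjvdjhdzv (ins d @8)
Edit distance = 4.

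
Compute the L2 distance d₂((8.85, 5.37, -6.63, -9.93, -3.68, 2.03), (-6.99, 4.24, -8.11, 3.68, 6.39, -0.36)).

√(Σ(x_i - y_i)²) = √((8.85 - (-6.99))² + (5.37 - 4.24)² + (-6.63 - (-8.11))² + (-9.93 - 3.68)² + (-3.68 - 6.39)² + (2.03 - (-0.36))²)
= √(15.84² + 1.13² + 1.48² + (-13.61)² + (-10.07)² + 2.39²) = √(250.9056 + 1.2769 + 2.1904 + 185.2321 + 101.4049 + 5.7121) = √546.722 ≈ 23.3821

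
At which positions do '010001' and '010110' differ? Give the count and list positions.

Differing positions: 4, 5, 6. Hamming distance = 3.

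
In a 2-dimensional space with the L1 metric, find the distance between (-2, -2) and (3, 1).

Σ|x_i - y_i| = |-2 - 3| + |-2 - 1| = 5 + 3 = 8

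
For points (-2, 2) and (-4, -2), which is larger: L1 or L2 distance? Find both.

L1 = |-2 - (-4)| + |2 - (-2)| = 2 + 4 = 6
L2 = √(2² + 4²) = √20 ≈ 4.4721
L1 ≥ L2 always (equality iff movement is along one axis); L1 > L2 here.
Ratio L1/L2 = 6/√20 ≈ 1.3416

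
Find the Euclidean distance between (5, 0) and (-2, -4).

√(Σ(x_i - y_i)²) = √((5 - (-2))² + (0 - (-4))²)
= √(7² + 4²) = √(49 + 16) = √65 ≈ 8.0623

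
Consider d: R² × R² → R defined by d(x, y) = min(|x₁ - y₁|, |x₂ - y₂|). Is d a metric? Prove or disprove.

No. d fails identity of indiscernibles: take x = (5, 0) and y = (5, 5). Then d(x,y) = min(|5 - 5|, |0 - 5|) = min(0, 5) = 0, yet x ≠ y.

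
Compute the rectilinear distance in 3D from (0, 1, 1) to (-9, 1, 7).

Σ|x_i - y_i| = |0 - (-9)| + |1 - 1| + |1 - 7| = 9 + 0 + 6 = 15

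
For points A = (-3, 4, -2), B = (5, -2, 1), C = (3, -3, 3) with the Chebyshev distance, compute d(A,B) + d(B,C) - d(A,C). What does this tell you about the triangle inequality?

d(A,B) = max(8, 6, 3) = 8, d(B,C) = max(2, 1, 2) = 2, d(A,C) = max(6, 7, 5) = 7.
d(A,B) + d(B,C) - d(A,C) = 8 + 2 - 7 = 10 - 7 = 3. This is ≥ 0, so the triangle inequality holds for these points.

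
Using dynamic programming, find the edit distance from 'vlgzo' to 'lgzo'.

Let D[i][j] be the edit distance between the first i characters of 'vlgzo' and the first j characters of 'lgzo', with D[i][0] = i, D[0][j] = j, and D[i][j] = D[i-1][j-1] if the characters match, else 1 + min(D[i-1][j], D[i][j-1], D[i-1][j-1]). Filling the table (rows: prefixes of 'vlgzo', columns: prefixes of 'lgzo'):
     ε  l  g  z  o
  ε  0  1  2  3  4
  v  1  1  2  3  4
  l  2  1  2  3  4
  g  3  2  1  2  3
  z  4  3  2  1  2
  o  5  4  3  2  1
The bottom-right entry gives D[5][4] = 1, so no sequence of fewer than 1 edit works. Backtracking through the table gives one optimal edit sequence (1 edit):
  vlgzo → lgzo (del v @1)
Edit distance = 1.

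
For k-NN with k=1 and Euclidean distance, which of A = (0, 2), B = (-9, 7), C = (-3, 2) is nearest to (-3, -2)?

Distances: d(A) = 5, d(B) ≈ 10.8167, d(C) = 4. Nearest: C = (-3, 2) with distance 4.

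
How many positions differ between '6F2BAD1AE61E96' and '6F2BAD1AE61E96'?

Differing positions: none. Hamming distance = 0.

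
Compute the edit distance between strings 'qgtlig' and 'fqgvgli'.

Let D[i][j] be the edit distance between the first i characters of 'qgtlig' and the first j characters of 'fqgvgli', with D[i][0] = i, D[0][j] = j, and D[i][j] = D[i-1][j-1] if the characters match, else 1 + min(D[i-1][j], D[i][j-1], D[i-1][j-1]). Filling the table (rows: prefixes of 'qgtlig', columns: prefixes of 'fqgvgli'):
     ε  f  q  g  v  g  l  i
  ε  0  1  2  3  4  5  6  7
  q  1  1  1  2  3  4  5  6
  g  2  2  2  1  2  3  4  5
  t  3  3  3  2  2  3  4  5
  l  4  4  4  3  3  3  3  4
  i  5  5  5  4  4  4  4  3
  g  6  6  6  5  5  4  5  4
The bottom-right entry gives D[6][7] = 4, so no sequence of fewer than 4 edits works. Backtracking through the table gives one optimal edit sequence (4 edits):
  qgtlig → fqgtlig (ins f @1)
  fqgtlig → fqgvtlig (ins v @4)
  fqgvtlig → fqgvglig (sub t→g @5)
  fqgvglig → fqgvgli (del g @8)
Edit distance = 4.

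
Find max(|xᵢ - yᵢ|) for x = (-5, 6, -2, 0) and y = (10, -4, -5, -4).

max(|x_i - y_i|) = max(|-5 - 10|, |6 - (-4)|, |-2 - (-5)|, |0 - (-4)|) = max(15, 10, 3, 4) = 15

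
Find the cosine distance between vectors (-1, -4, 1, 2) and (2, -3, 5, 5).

With u = (-1, -4, 1, 2), v = (2, -3, 5, 5):
u·v = (-1)·2 + (-4)·(-3) + 1·5 + 2·5 = (-2) + 12 + 5 + 10 = 25.
|u| = √((-1)² + (-4)² + 1² + 2²) = √22, |v| = √(2² + (-3)² + 5² + 5²) = √63, so |u||v| = √(22·63) = √1386.
cos θ = (u·v)/(|u||v|) = 25/√1386 ≈ 0.6715
Cosine distance = 1 - cos θ ≈ 1 - 0.6715 = 0.3285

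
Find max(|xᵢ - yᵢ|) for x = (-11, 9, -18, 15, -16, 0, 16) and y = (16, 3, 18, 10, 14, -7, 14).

max(|x_i - y_i|) = max(|-11 - 16|, |9 - 3|, |-18 - 18|, |15 - 10|, |-16 - 14|, |0 - (-7)|, |16 - 14|) = max(27, 6, 36, 5, 30, 7, 2) = 36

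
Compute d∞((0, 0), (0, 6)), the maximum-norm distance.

max(|x_i - y_i|) = max(|0 - 0|, |0 - 6|) = max(0, 6) = 6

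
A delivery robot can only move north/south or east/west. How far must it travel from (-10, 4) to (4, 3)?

Σ|x_i - y_i| = |-10 - 4| + |4 - 3| = 14 + 1 = 15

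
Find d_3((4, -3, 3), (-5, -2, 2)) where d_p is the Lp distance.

(Σ|x_i - y_i|^3)^(1/3) = (|4 - (-5)|^3 + |-3 - (-2)|^3 + |3 - 2|^3)^(1/3)
= (9^3 + 1^3 + 1^3)^(1/3) = (729 + 1 + 1)^(1/3) = (731)^(1/3) ≈ 9.0082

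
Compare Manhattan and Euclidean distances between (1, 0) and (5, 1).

L1 = |1 - 5| + |0 - 1| = 4 + 1 = 5
L2 = √(4² + 1²) = √17 ≈ 4.1231
L1 ≥ L2 always (equality iff movement is along one axis); L1 > L2 here.
Ratio L1/L2 = 5/√17 ≈ 1.2127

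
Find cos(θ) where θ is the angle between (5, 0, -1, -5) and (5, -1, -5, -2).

With u = (5, 0, -1, -5), v = (5, -1, -5, -2):
u·v = 5·5 + 0·(-1) + (-1)·(-5) + (-5)·(-2) = 25 + 0 + 5 + 10 = 40.
|u| = √(5² + 0² + (-1)² + (-5)²) = √51, |v| = √(5² + (-1)² + (-5)² + (-2)²) = √55, so |u||v| = √(51·55) = √2805.
cos θ = (u·v)/(|u||v|) = 40/√2805 ≈ 0.7553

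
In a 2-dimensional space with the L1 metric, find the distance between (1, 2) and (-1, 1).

Σ|x_i - y_i| = |1 - (-1)| + |2 - 1| = 2 + 1 = 3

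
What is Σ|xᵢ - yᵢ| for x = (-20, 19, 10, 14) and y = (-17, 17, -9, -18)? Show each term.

Σ|x_i - y_i| = |-20 - (-17)| + |19 - 17| + |10 - (-9)| + |14 - (-18)| = 3 + 2 + 19 + 32 = 56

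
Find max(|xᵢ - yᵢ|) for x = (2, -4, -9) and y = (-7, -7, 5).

max(|x_i - y_i|) = max(|2 - (-7)|, |-4 - (-7)|, |-9 - 5|) = max(9, 3, 14) = 14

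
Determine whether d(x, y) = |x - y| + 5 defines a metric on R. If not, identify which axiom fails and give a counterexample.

No. d fails identity of indiscernibles (specifically d(x,x) = 0): d(1, 1) = |1 - 1| + 5 = 0 + 5 = 5 ≠ 0.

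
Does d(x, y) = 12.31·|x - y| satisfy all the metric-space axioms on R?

Yes. Since |x - y| is a metric on R and 12.31 > 0, the positive scalar multiple 12.31·|x - y| is also a metric: scaling by a positive constant preserves non-negativity, identity (d=0 ⟺ |x-y|=0 ⟺ x=y), symmetry, and the triangle inequality.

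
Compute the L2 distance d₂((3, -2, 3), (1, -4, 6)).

√(Σ(x_i - y_i)²) = √((3 - 1)² + (-2 - (-4))² + (3 - 6)²)
= √(2² + 2² + (-3)²) = √(4 + 4 + 9) = √17 ≈ 4.1231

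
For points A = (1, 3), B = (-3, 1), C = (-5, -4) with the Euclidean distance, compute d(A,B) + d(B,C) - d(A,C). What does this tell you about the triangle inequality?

d(A,B) = √(4² + 2²) = √20 ≈ 4.4721, d(B,C) = √(2² + 5²) = √29 ≈ 5.3852, d(A,C) = √(6² + 7²) = √85 ≈ 9.2195.
d(A,B) + d(B,C) - d(A,C) = 4.4721 + 5.3852 - 9.2195 = 9.8573 - 9.2195 = 0.6378 (to 4 decimal places). This is ≥ 0, so the triangle inequality holds for these points.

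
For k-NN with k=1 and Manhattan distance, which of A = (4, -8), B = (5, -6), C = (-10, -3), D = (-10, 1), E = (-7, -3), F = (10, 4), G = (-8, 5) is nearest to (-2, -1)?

Distances: d(A) = 13, d(B) = 12, d(C) = 10, d(D) = 10, d(E) = 7, d(F) = 17, d(G) = 12. Nearest: E = (-7, -3) with distance 7.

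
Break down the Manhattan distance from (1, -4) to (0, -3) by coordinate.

Σ|x_i - y_i| = |1 - 0| + |-4 - (-3)| = 1 + 1 = 2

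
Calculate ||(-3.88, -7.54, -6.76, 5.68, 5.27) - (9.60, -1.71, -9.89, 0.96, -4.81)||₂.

√(Σ(x_i - y_i)²) = √((-3.88 - 9.6)² + (-7.54 - (-1.71))² + (-6.76 - (-9.89))² + (5.68 - 0.96)² + (5.27 - (-4.81))²)
= √((-13.48)² + (-5.83)² + 3.13² + 4.72² + 10.08²) = √(181.7104 + 33.9889 + 9.7969 + 22.2784 + 101.6064) = √349.381 ≈ 18.6917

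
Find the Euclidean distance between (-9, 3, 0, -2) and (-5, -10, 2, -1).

√(Σ(x_i - y_i)²) = √((-9 - (-5))² + (3 - (-10))² + (0 - 2)² + (-2 - (-1))²)
= √((-4)² + 13² + (-2)² + (-1)²) = √(16 + 169 + 4 + 1) = √190 ≈ 13.784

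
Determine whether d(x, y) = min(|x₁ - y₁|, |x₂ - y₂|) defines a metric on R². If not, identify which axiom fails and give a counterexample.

No. d fails identity of indiscernibles: take x = (5, 0) and y = (5, 5). Then d(x,y) = min(|5 - 5|, |0 - 5|) = min(0, 5) = 0, yet x ≠ y.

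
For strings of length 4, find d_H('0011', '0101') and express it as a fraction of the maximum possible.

Differing positions: 2, 3. Hamming distance = 2. The maximum possible Hamming distance for length-4 strings is 4, so d_H/4 = 2/4 = 0.5.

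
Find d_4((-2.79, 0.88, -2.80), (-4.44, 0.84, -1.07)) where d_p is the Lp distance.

(Σ|x_i - y_i|^4)^(1/4) = (|-2.79 - (-4.44)|^4 + |0.88 - 0.84|^4 + |-2.8 - (-1.07)|^4)^(1/4)
= (1.65^4 + 0.04^4 + 1.73^4)^(1/4) ≈ (7.412 + 0 + 8.9575)^(1/4) = (16.3695)^(1/4) ≈ 2.0114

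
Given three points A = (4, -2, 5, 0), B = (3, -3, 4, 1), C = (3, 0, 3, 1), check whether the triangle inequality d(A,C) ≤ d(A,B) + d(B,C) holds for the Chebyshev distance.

d(A,B) = max(1, 1, 1, 1) = 1, d(B,C) = max(0, 3, 1, 0) = 3, d(A,C) = max(1, 2, 2, 1) = 2.
d(A,C) = 2 ≤ 1 + 3 = 4. Triangle inequality is satisfied.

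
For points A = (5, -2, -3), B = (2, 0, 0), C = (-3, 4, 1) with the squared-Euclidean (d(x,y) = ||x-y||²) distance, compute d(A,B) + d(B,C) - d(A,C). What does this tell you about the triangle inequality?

d(A,B) = 3² + 2² + 3² = 22, d(B,C) = 5² + 4² + 1² = 42, d(A,C) = 8² + 6² + 4² = 116.
d(A,B) + d(B,C) - d(A,C) = 22 + 42 - 116 = 64 - 116 = -52. This is < 0, so the triangle inequality FAILS for these points (squared-Euclidean is not a metric).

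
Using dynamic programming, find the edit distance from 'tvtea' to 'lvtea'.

Let D[i][j] be the edit distance between the first i characters of 'tvtea' and the first j characters of 'lvtea', with D[i][0] = i, D[0][j] = j, and D[i][j] = D[i-1][j-1] if the characters match, else 1 + min(D[i-1][j], D[i][j-1], D[i-1][j-1]). Filling the table (rows: prefixes of 'tvtea', columns: prefixes of 'lvtea'):
     ε  l  v  t  e  a
  ε  0  1  2  3  4  5
  t  1  1  2  2  3  4
  v  2  2  1  2  3  4
  t  3  3  2  1  2  3
  e  4  4  3  2  1  2
  a  5  5  4  3  2  1
The bottom-right entry gives D[5][5] = 1, so no sequence of fewer than 1 edit works. Backtracking through the table gives one optimal edit sequence (1 edit):
  tvtea → lvtea (sub t→l @1)
Edit distance = 1.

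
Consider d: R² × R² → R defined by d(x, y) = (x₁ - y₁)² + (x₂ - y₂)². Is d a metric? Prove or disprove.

No. The squared Euclidean distance fails the triangle inequality. Counterexample: x = (0, 0), y = (3, 1), z = (6, 2). d(x,z) = 6² + 2² = 40, but d(x,y) + d(y,z) = (3² + 1²) + (3² + 1²) = 10 + 10 = 20. Since 40 > 20, the triangle inequality is violated. (Note: √d, the ordinary Euclidean distance, IS a metric.)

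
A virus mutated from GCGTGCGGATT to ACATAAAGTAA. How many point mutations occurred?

Differing positions: 1, 3, 5, 6, 7, 9, 10, 11. Hamming distance = 8.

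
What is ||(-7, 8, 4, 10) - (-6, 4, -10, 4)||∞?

max(|x_i - y_i|) = max(|-7 - (-6)|, |8 - 4|, |4 - (-10)|, |10 - 4|) = max(1, 4, 14, 6) = 14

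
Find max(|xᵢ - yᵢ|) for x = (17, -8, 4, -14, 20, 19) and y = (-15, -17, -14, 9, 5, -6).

max(|x_i - y_i|) = max(|17 - (-15)|, |-8 - (-17)|, |4 - (-14)|, |-14 - 9|, |20 - 5|, |19 - (-6)|) = max(32, 9, 18, 23, 15, 25) = 32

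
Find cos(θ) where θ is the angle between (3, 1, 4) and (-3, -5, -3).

With u = (3, 1, 4), v = (-3, -5, -3):
u·v = 3·(-3) + 1·(-5) + 4·(-3) = (-9) + (-5) + (-12) = -26.
|u| = √(3² + 1² + 4²) = √26, |v| = √((-3)² + (-5)² + (-3)²) = √43, so |u||v| = √(26·43) = √1118.
cos θ = (u·v)/(|u||v|) = -26/√1118 ≈ -0.7776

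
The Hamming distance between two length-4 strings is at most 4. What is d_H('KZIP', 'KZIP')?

Differing positions: none. Hamming distance = 0. The maximum possible Hamming distance for length-4 strings is 4, so d_H/4 = 0/4 = 0.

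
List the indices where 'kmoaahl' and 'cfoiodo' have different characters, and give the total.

Differing positions: 1, 2, 4, 5, 6, 7. Hamming distance = 6.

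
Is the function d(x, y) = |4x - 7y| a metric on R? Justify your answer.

No. d fails symmetry: d(7, 9) = |4·7 - 7·9| = |-35| = 35, but d(9, 7) = |4·9 - 7·7| = |-13| = 13. Since 35 ≠ 13, d(x,y) ≠ d(y,x) in general.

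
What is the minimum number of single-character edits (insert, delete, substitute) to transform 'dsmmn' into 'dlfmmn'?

Let D[i][j] be the edit distance between the first i characters of 'dsmmn' and the first j characters of 'dlfmmn', with D[i][0] = i, D[0][j] = j, and D[i][j] = D[i-1][j-1] if the characters match, else 1 + min(D[i-1][j], D[i][j-1], D[i-1][j-1]). Filling the table (rows: prefixes of 'dsmmn', columns: prefixes of 'dlfmmn'):
     ε  d  l  f  m  m  n
  ε  0  1  2  3  4  5  6
  d  1  0  1  2  3  4  5
  s  2  1  1  2  3  4  5
  m  3  2  2  2  2  3  4
  m  4  3  3  3  2  2  3
  n  5  4  4  4  3  3  2
The bottom-right entry gives D[5][6] = 2, so no sequence of fewer than 2 edits works. Backtracking through the table gives one optimal edit sequence (2 edits):
  dsmmn → dlsmmn (ins l @2)
  dlsmmn → dlfmmn (sub s→f @3)
Edit distance = 2.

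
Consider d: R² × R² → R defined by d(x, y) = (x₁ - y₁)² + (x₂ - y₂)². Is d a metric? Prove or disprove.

No. The squared Euclidean distance fails the triangle inequality. Counterexample: x = (0, 0), y = (4, 5), z = (8, 10). d(x,z) = 8² + 10² = 164, but d(x,y) + d(y,z) = (4² + 5²) + (4² + 5²) = 41 + 41 = 82. Since 164 > 82, the triangle inequality is violated. (Note: √d, the ordinary Euclidean distance, IS a metric.)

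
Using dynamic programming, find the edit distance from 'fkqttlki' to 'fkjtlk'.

Let D[i][j] be the edit distance between the first i characters of 'fkqttlki' and the first j characters of 'fkjtlk', with D[i][0] = i, D[0][j] = j, and D[i][j] = D[i-1][j-1] if the characters match, else 1 + min(D[i-1][j], D[i][j-1], D[i-1][j-1]). Filling the table (rows: prefixes of 'fkqttlki', columns: prefixes of 'fkjtlk'):
     ε  f  k  j  t  l  k
  ε  0  1  2  3  4  5  6
  f  1  0  1  2  3  4  5
  k  2  1  0  1  2  3  4
  q  3  2  1  1  2  3  4
  t  4  3  2  2  1  2  3
  t  5  4  3  3  2  2  3
  l  6  5  4  4  3  2  3
  k  7  6  5  5  4  3  2
  i  8  7  6  6  5  4  3
The bottom-right entry gives D[8][6] = 3, so no sequence of fewer than 3 edits works. Backtracking through the table gives one optimal edit sequence (3 edits):
  fkqttlki → fkttlki (del q @3)
  fkttlki → fkjtlki (sub t→j @3)
  fkjtlki → fkjtlk (del i @7)
Edit distance = 3.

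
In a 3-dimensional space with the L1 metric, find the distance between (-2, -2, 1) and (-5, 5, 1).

Σ|x_i - y_i| = |-2 - (-5)| + |-2 - 5| + |1 - 1| = 3 + 7 + 0 = 10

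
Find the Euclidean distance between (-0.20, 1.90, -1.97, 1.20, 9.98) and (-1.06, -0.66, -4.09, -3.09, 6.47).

√(Σ(x_i - y_i)²) = √((-0.2 - (-1.06))² + (1.9 - (-0.66))² + (-1.97 - (-4.09))² + (1.2 - (-3.09))² + (9.98 - 6.47)²)
= √(0.86² + 2.56² + 2.12² + 4.29² + 3.51²) = √(0.7396 + 6.5536 + 4.4944 + 18.4041 + 12.3201) = √42.5118 ≈ 6.5201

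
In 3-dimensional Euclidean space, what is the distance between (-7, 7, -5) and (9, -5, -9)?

√(Σ(x_i - y_i)²) = √((-7 - 9)² + (7 - (-5))² + (-5 - (-9))²)
= √((-16)² + 12² + 4²) = √(256 + 144 + 16) = √416 ≈ 20.3961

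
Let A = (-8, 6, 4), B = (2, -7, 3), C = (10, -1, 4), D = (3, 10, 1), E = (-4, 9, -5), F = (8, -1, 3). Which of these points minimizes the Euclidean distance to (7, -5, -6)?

Distances: d(A) ≈ 21.1187, d(B) ≈ 10.4881, d(C) ≈ 11.1803, d(D) ≈ 17.0294, d(E) ≈ 17.8326, d(F) ≈ 9.8995. Nearest: F = (8, -1, 3) with distance 9.8995.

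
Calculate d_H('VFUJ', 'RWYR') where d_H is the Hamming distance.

Differing positions: 1, 2, 3, 4. Hamming distance = 4.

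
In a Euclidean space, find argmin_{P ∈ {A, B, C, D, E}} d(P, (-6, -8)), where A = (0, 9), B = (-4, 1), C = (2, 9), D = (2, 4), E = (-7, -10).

Distances: d(A) ≈ 18.0278, d(B) ≈ 9.2195, d(C) ≈ 18.7883, d(D) ≈ 14.4222, d(E) ≈ 2.2361. Nearest: E = (-7, -10) with distance 2.2361.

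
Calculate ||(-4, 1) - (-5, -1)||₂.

√(Σ(x_i - y_i)²) = √((-4 - (-5))² + (1 - (-1))²)
= √(1² + 2²) = √(1 + 4) = √5 ≈ 2.2361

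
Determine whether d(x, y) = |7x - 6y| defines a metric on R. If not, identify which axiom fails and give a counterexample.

No. d fails symmetry: d(4, 8) = |7·4 - 6·8| = |-20| = 20, but d(8, 4) = |7·8 - 6·4| = |32| = 32. Since 20 ≠ 32, d(x,y) ≠ d(y,x) in general.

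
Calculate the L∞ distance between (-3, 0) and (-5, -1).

max(|x_i - y_i|) = max(|-3 - (-5)|, |0 - (-1)|) = max(2, 1) = 2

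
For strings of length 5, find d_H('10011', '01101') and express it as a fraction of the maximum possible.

Differing positions: 1, 2, 3, 4. Hamming distance = 4. The maximum possible Hamming distance for length-5 strings is 5, so d_H/5 = 4/5 = 0.8.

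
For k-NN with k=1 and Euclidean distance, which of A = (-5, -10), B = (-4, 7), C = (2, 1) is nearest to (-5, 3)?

Distances: d(A) = 13, d(B) ≈ 4.1231, d(C) ≈ 7.2801. Nearest: B = (-4, 7) with distance 4.1231.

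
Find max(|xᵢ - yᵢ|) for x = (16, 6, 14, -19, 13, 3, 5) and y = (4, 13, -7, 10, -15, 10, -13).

max(|x_i - y_i|) = max(|16 - 4|, |6 - 13|, |14 - (-7)|, |-19 - 10|, |13 - (-15)|, |3 - 10|, |5 - (-13)|) = max(12, 7, 21, 29, 28, 7, 18) = 29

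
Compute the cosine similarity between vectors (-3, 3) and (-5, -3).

With u = (-3, 3), v = (-5, -3):
u·v = (-3)·(-5) + 3·(-3) = 15 + (-9) = 6.
|u| = √((-3)² + 3²) = √18, |v| = √((-5)² + (-3)²) = √34, so |u||v| = √(18·34) = √612.
cos θ = (u·v)/(|u||v|) = 6/√612 ≈ 0.2425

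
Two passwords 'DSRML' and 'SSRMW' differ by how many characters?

Differing positions: 1, 5. Hamming distance = 2.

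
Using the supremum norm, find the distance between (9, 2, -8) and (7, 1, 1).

max(|x_i - y_i|) = max(|9 - 7|, |2 - 1|, |-8 - 1|) = max(2, 1, 9) = 9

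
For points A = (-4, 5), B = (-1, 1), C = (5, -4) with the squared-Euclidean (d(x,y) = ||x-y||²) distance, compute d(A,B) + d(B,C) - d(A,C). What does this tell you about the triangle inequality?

d(A,B) = 3² + 4² = 25, d(B,C) = 6² + 5² = 61, d(A,C) = 9² + 9² = 162.
d(A,B) + d(B,C) - d(A,C) = 25 + 61 - 162 = 86 - 162 = -76. This is < 0, so the triangle inequality FAILS for these points (squared-Euclidean is not a metric).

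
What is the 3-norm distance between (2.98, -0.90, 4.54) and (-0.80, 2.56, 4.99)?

(Σ|x_i - y_i|^3)^(1/3) = (|2.98 - (-0.8)|^3 + |-0.9 - 2.56|^3 + |4.54 - 4.99|^3)^(1/3)
= (3.78^3 + 3.46^3 + 0.45^3)^(1/3) ≈ (54.0102 + 41.4217 + 0.0911)^(1/3) = (95.523)^(1/3) ≈ 4.5713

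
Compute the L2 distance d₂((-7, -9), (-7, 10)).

√(Σ(x_i - y_i)²) = √((-7 - (-7))² + (-9 - 10)²)
= √(0² + (-19)²) = √(0 + 361) = √361 = 19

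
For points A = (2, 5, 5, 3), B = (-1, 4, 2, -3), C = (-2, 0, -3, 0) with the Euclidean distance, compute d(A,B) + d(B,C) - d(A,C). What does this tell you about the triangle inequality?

d(A,B) = √(3² + 1² + 3² + 6²) = √55 ≈ 7.4162, d(B,C) = √(1² + 4² + 5² + 3²) = √51 ≈ 7.1414, d(A,C) = √(4² + 5² + 8² + 3²) = √114 ≈ 10.6771.
d(A,B) + d(B,C) - d(A,C) = 7.4162 + 7.1414 - 10.6771 = 14.5576 - 10.6771 = 3.8805 (to 4 decimal places). This is ≥ 0, so the triangle inequality holds for these points.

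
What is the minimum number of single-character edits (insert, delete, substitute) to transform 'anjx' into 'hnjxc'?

Let D[i][j] be the edit distance between the first i characters of 'anjx' and the first j characters of 'hnjxc', with D[i][0] = i, D[0][j] = j, and D[i][j] = D[i-1][j-1] if the characters match, else 1 + min(D[i-1][j], D[i][j-1], D[i-1][j-1]). Filling the table (rows: prefixes of 'anjx', columns: prefixes of 'hnjxc'):
     ε  h  n  j  x  c
  ε  0  1  2  3  4  5
  a  1  1  2  3  4  5
  n  2  2  1  2  3  4
  j  3  3  2  1  2  3
  x  4  4  3  2  1  2
The bottom-right entry gives D[4][5] = 2, so no sequence of fewer than 2 edits works. Backtracking through the table gives one optimal edit sequence (2 edits):
  anjx → hnjx (sub a→h @1)
  hnjx → hnjxc (ins c @5)
Edit distance = 2.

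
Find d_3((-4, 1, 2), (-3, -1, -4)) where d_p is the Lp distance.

(Σ|x_i - y_i|^3)^(1/3) = (|-4 - (-3)|^3 + |1 - (-1)|^3 + |2 - (-4)|^3)^(1/3)
= (1^3 + 2^3 + 6^3)^(1/3) = (1 + 8 + 216)^(1/3) = (225)^(1/3) ≈ 6.0822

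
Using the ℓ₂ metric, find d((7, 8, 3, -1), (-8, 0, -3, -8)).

√(Σ(x_i - y_i)²) = √((7 - (-8))² + (8 - 0)² + (3 - (-3))² + (-1 - (-8))²)
= √(15² + 8² + 6² + 7²) = √(225 + 64 + 36 + 49) = √374 ≈ 19.3391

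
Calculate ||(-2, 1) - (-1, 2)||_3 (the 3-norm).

(Σ|x_i - y_i|^3)^(1/3) = (|-2 - (-1)|^3 + |1 - 2|^3)^(1/3)
= (1^3 + 1^3)^(1/3) = (1 + 1)^(1/3) = (2)^(1/3) ≈ 1.2599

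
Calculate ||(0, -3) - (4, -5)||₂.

√(Σ(x_i - y_i)²) = √((0 - 4)² + (-3 - (-5))²)
= √((-4)² + 2²) = √(16 + 4) = √20 ≈ 4.4721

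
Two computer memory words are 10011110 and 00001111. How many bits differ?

Differing positions: 1, 4, 8. Hamming distance = 3.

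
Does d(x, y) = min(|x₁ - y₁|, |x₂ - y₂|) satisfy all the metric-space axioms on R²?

No. d fails identity of indiscernibles: take x = (4, 0) and y = (4, 6). Then d(x,y) = min(|4 - 4|, |0 - 6|) = min(0, 6) = 0, yet x ≠ y.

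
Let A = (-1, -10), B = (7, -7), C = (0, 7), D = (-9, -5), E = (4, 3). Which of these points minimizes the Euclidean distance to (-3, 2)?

Distances: d(A) ≈ 12.1655, d(B) ≈ 13.4536, d(C) ≈ 5.831, d(D) ≈ 9.2195, d(E) ≈ 7.0711. Nearest: C = (0, 7) with distance 5.831.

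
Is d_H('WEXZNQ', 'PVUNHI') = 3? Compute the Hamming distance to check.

Differing positions: 1, 2, 3, 4, 5, 6. Hamming distance = 6, so the claim that d_H = 3 is false.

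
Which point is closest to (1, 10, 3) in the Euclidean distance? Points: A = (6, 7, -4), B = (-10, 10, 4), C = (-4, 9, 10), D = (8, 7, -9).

Distances: d(A) ≈ 9.1104, d(B) ≈ 11.0454, d(C) ≈ 8.6603, d(D) ≈ 14.2127. Nearest: C = (-4, 9, 10) with distance 8.6603.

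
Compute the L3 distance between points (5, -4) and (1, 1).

(Σ|x_i - y_i|^3)^(1/3) = (|5 - 1|^3 + |-4 - 1|^3)^(1/3)
= (4^3 + 5^3)^(1/3) = (64 + 125)^(1/3) = (189)^(1/3) ≈ 5.7388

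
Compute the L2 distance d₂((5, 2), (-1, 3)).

√(Σ(x_i - y_i)²) = √((5 - (-1))² + (2 - 3)²)
= √(6² + (-1)²) = √(36 + 1) = √37 ≈ 6.0828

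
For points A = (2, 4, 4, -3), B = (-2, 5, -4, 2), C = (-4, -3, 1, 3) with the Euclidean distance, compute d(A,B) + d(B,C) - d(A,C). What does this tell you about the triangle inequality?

d(A,B) = √(4² + 1² + 8² + 5²) = √106 ≈ 10.2956, d(B,C) = √(2² + 8² + 5² + 1²) = √94 ≈ 9.6954, d(A,C) = √(6² + 7² + 3² + 6²) = √130 ≈ 11.4018.
d(A,B) + d(B,C) - d(A,C) = 10.2956 + 9.6954 - 11.4018 = 19.991 - 11.4018 = 8.5892 (to 4 decimal places). This is ≥ 0, so the triangle inequality holds for these points.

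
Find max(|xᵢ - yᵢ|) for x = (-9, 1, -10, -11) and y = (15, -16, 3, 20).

max(|x_i - y_i|) = max(|-9 - 15|, |1 - (-16)|, |-10 - 3|, |-11 - 20|) = max(24, 17, 13, 31) = 31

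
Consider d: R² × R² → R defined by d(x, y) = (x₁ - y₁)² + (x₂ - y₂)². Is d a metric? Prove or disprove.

No. The squared Euclidean distance fails the triangle inequality. Counterexample: x = (0, 0), y = (4, 2), z = (8, 4). d(x,z) = 8² + 4² = 80, but d(x,y) + d(y,z) = (4² + 2²) + (4² + 2²) = 20 + 20 = 40. Since 80 > 40, the triangle inequality is violated. (Note: √d, the ordinary Euclidean distance, IS a metric.)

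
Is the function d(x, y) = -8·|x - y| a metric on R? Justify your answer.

No. With c = -8 < 0, d fails non-negativity: d(6, 11) = -8·|6 - 11| = -8·5 = -40 < 0.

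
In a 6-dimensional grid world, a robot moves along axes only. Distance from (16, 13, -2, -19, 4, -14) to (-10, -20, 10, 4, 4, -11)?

Σ|x_i - y_i| = |16 - (-10)| + |13 - (-20)| + |-2 - 10| + |-19 - 4| + |4 - 4| + |-14 - (-11)| = 26 + 33 + 12 + 23 + 0 + 3 = 97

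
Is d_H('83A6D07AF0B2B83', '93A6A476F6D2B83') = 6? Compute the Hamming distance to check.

Differing positions: 1, 5, 6, 8, 10, 11. Hamming distance = 6, so the claim is true.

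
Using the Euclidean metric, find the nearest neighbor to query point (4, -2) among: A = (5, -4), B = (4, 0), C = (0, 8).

Distances: d(A) ≈ 2.2361, d(B) = 2, d(C) ≈ 10.7703. Nearest: B = (4, 0) with distance 2.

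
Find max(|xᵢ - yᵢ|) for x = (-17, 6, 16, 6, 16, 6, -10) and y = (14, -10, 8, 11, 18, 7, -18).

max(|x_i - y_i|) = max(|-17 - 14|, |6 - (-10)|, |16 - 8|, |6 - 11|, |16 - 18|, |6 - 7|, |-10 - (-18)|) = max(31, 16, 8, 5, 2, 1, 8) = 31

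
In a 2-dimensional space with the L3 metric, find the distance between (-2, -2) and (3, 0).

(Σ|x_i - y_i|^3)^(1/3) = (|-2 - 3|^3 + |-2 - 0|^3)^(1/3)
= (5^3 + 2^3)^(1/3) = (125 + 8)^(1/3) = (133)^(1/3) ≈ 5.1045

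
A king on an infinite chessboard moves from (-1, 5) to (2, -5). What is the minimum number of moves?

max(|x_i - y_i|) = max(|-1 - 2|, |5 - (-5)|) = max(3, 10) = 10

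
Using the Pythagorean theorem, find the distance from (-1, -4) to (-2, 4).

√(Σ(x_i - y_i)²) = √((-1 - (-2))² + (-4 - 4)²)
= √(1² + (-8)²) = √(1 + 64) = √65 ≈ 8.0623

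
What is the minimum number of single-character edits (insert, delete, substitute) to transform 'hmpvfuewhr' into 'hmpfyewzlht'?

Let D[i][j] be the edit distance between the first i characters of 'hmpvfuewhr' and the first j characters of 'hmpfyewzlht', with D[i][0] = i, D[0][j] = j, and D[i][j] = D[i-1][j-1] if the characters match, else 1 + min(D[i-1][j], D[i][j-1], D[i-1][j-1]). Filling the table (rows: prefixes of 'hmpvfuewhr', columns: prefixes of 'hmpfyewzlht'):
     ε  h  m  p  f  y  e  w  z  l  h  t
  ε  0  1  2  3  4  5  6  7  8  9 10 11
  h  1  0  1  2  3  4  5  6  7  8  9 10
  m  2  1  0  1  2  3  4  5  6  7  8  9
  p  3  2  1  0  1  2  3  4  5  6  7  8
  v  4  3  2  1  1  2  3  4  5  6  7  8
  f  5  4  3  2  1  2  3  4  5  6  7  8
  u  6  5  4  3  2  2  3  4  5  6  7  8
  e  7  6  5  4  3  3  2  3  4  5  6  7
  w  8  7  6  5  4  4  3  2  3  4  5  6
  h  9  8  7  6  5  5  4  3  3  4  4  5
  r 10  9  8  7  6  6  5  4  4  4  5  5
The bottom-right entry gives D[10][11] = 5, so no sequence of fewer than 5 edits works. Backtracking through the table gives one optimal edit sequence (5 edits):
  hmpvfuewhr → hmpfuewhr (del v @4)
  hmpfuewhr → hmpfyewhr (sub u→y @5)
  hmpfyewhr → hmpfyewzhr (ins z @8)
  hmpfyewzhr → hmpfyewzlhr (ins l @9)
  hmpfyewzlhr → hmpfyewzlht (sub r→t @11)
Edit distance = 5.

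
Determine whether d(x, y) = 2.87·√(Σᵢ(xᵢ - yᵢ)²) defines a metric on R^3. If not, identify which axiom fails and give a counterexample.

Yes. The L2 (Euclidean) norm induces a metric on R^3, and multiplying a metric by a positive constant 2.87 > 0 preserves all four axioms: non-negativity (2.87·||x-y|| ≥ 0), identity (2.87·||x-y|| = 0 ⟺ ||x-y|| = 0 ⟺ x = y), symmetry (||x-y|| = ||y-x||), and the triangle inequality (2.87·||x-z|| ≤ 2.87·||x-y|| + 2.87·||y-z||). So d is a metric.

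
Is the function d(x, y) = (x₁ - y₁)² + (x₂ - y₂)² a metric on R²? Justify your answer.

No. The squared Euclidean distance fails the triangle inequality. Counterexample: x = (0, 0), y = (5, 5), z = (10, 10). d(x,z) = 10² + 10² = 200, but d(x,y) + d(y,z) = (5² + 5²) + (5² + 5²) = 50 + 50 = 100. Since 200 > 100, the triangle inequality is violated. (Note: √d, the ordinary Euclidean distance, IS a metric.)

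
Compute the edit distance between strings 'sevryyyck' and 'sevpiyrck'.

Let D[i][j] be the edit distance between the first i characters of 'sevryyyck' and the first j characters of 'sevpiyrck', with D[i][0] = i, D[0][j] = j, and D[i][j] = D[i-1][j-1] if the characters match, else 1 + min(D[i-1][j], D[i][j-1], D[i-1][j-1]). Filling the table (rows: prefixes of 'sevryyyck', columns: prefixes of 'sevpiyrck'):
     ε  s  e  v  p  i  y  r  c  k
  ε  0  1  2  3  4  5  6  7  8  9
  s  1  0  1  2  3  4  5  6  7  8
  e  2  1  0  1  2  3  4  5  6  7
  v  3  2  1  0  1  2  3  4  5  6
  r  4  3  2  1  1  2  3  3  4  5
  y  5  4  3  2  2  2  2  3  4  5
  y  6  5  4  3  3  3  2  3  4  5
  y  7  6  5  4  4  4  3  3  4  5
  c  8  7  6  5  5  5  4  4  3  4
  k  9  8  7  6  6  6  5  5  4  3
The bottom-right entry gives D[9][9] = 3, so no sequence of fewer than 3 edits works. Backtracking through the table gives one optimal edit sequence (3 edits):
  sevryyyck → sevpyyyck (sub r→p @4)
  sevpyyyck → sevpiyyck (sub y→i @5)
  sevpiyyck → sevpiyrck (sub y→r @7)
Edit distance = 3.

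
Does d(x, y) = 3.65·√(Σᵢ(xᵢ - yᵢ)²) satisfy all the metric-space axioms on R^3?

Yes. The L2 (Euclidean) norm induces a metric on R^3, and multiplying a metric by a positive constant 3.65 > 0 preserves all four axioms: non-negativity (3.65·||x-y|| ≥ 0), identity (3.65·||x-y|| = 0 ⟺ ||x-y|| = 0 ⟺ x = y), symmetry (||x-y|| = ||y-x||), and the triangle inequality (3.65·||x-z|| ≤ 3.65·||x-y|| + 3.65·||y-z||). So d is a metric.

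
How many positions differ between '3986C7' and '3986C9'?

Differing positions: 6. Hamming distance = 1.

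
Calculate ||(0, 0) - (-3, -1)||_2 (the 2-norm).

(Σ|x_i - y_i|^2)^(1/2) = (|0 - (-3)|^2 + |0 - (-1)|^2)^(1/2)
= (3^2 + 1^2)^(1/2) = (9 + 1)^(1/2) = (10)^(1/2) ≈ 3.1623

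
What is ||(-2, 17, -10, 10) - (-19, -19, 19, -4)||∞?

max(|x_i - y_i|) = max(|-2 - (-19)|, |17 - (-19)|, |-10 - 19|, |10 - (-4)|) = max(17, 36, 29, 14) = 36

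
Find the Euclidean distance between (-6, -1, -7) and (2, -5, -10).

√(Σ(x_i - y_i)²) = √((-6 - 2)² + (-1 - (-5))² + (-7 - (-10))²)
= √((-8)² + 4² + 3²) = √(64 + 16 + 9) = √89 ≈ 9.434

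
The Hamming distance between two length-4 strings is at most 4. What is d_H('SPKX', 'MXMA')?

Differing positions: 1, 2, 3, 4. Hamming distance = 4. The maximum possible Hamming distance for length-4 strings is 4, so d_H/4 = 4/4 = 1.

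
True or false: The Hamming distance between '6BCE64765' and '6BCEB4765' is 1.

Differing positions: 5. Hamming distance = 1, so the claim is true.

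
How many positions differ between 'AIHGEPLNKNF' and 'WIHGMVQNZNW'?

Differing positions: 1, 5, 6, 7, 9, 11. Hamming distance = 6.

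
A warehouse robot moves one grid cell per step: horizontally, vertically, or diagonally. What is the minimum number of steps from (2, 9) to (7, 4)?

max(|x_i - y_i|) = max(|2 - 7|, |9 - 4|) = max(5, 5) = 5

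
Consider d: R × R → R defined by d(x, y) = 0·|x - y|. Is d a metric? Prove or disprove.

No. With c = 0, d(x,y) = 0 for all x, y. This fails identity of indiscernibles: d(4, 6) = 0 but 4 ≠ 6.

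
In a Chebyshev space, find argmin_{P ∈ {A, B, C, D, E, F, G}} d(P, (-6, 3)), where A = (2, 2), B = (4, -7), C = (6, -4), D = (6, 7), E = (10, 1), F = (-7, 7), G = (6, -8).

Distances: d(A) = 8, d(B) = 10, d(C) = 12, d(D) = 12, d(E) = 16, d(F) = 4, d(G) = 12. Nearest: F = (-7, 7) with distance 4.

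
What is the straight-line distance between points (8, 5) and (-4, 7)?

√(Σ(x_i - y_i)²) = √((8 - (-4))² + (5 - 7)²)
= √(12² + (-2)²) = √(144 + 4) = √148 ≈ 12.1655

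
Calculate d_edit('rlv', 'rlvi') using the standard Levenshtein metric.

Let D[i][j] be the edit distance between the first i characters of 'rlv' and the first j characters of 'rlvi', with D[i][0] = i, D[0][j] = j, and D[i][j] = D[i-1][j-1] if the characters match, else 1 + min(D[i-1][j], D[i][j-1], D[i-1][j-1]). Filling the table (rows: prefixes of 'rlv', columns: prefixes of 'rlvi'):
     ε  r  l  v  i
  ε  0  1  2  3  4
  r  1  0  1  2  3
  l  2  1  0  1  2
  v  3  2  1  0  1
The bottom-right entry gives D[3][4] = 1, so no sequence of fewer than 1 edit works. Backtracking through the table gives one optimal edit sequence (1 edit):
  rlv → rlvi (ins i @4)
Edit distance = 1.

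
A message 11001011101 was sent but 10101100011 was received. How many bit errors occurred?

Differing positions: 2, 3, 6, 7, 8, 9, 10. Hamming distance = 7.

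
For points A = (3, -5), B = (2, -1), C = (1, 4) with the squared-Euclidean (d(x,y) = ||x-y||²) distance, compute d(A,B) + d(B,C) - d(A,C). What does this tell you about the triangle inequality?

d(A,B) = 1² + 4² = 17, d(B,C) = 1² + 5² = 26, d(A,C) = 2² + 9² = 85.
d(A,B) + d(B,C) - d(A,C) = 17 + 26 - 85 = 43 - 85 = -42. This is < 0, so the triangle inequality FAILS for these points (squared-Euclidean is not a metric).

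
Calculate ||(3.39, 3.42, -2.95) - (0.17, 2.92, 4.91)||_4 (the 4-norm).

(Σ|x_i - y_i|^4)^(1/4) = (|3.39 - 0.17|^4 + |3.42 - 2.92|^4 + |-2.95 - 4.91|^4)^(1/4)
= (3.22^4 + 0.5^4 + 7.86^4)^(1/4) ≈ (107.5037 + 0.0625 + 3816.719)^(1/4) = (3924.2852)^(1/4) ≈ 7.9148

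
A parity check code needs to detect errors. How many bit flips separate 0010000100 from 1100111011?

Differing positions: 1, 2, 3, 5, 6, 7, 8, 9, 10. Hamming distance = 9.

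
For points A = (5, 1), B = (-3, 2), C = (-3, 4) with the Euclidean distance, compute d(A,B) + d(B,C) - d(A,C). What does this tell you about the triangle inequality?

d(A,B) = √(8² + 1²) = √65 ≈ 8.0623, d(B,C) = √(0² + 2²) = √4 = 2, d(A,C) = √(8² + 3²) = √73 ≈ 8.544.
d(A,B) + d(B,C) - d(A,C) = 8.0623 + 2 - 8.544 = 10.0623 - 8.544 = 1.5183 (to 4 decimal places). This is ≥ 0, so the triangle inequality holds for these points.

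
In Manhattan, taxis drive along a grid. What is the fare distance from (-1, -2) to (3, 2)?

Σ|x_i - y_i| = |-1 - 3| + |-2 - 2| = 4 + 4 = 8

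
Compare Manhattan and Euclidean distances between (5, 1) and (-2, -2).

L1 = |5 - (-2)| + |1 - (-2)| = 7 + 3 = 10
L2 = √(7² + 3²) = √58 ≈ 7.6158
L1 ≥ L2 always (equality iff movement is along one axis); L1 > L2 here.
Ratio L1/L2 = 10/√58 ≈ 1.3131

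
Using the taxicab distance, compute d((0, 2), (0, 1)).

Σ|x_i - y_i| = |0 - 0| + |2 - 1| = 0 + 1 = 1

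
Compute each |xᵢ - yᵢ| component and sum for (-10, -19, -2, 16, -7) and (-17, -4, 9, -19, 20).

Σ|x_i - y_i| = |-10 - (-17)| + |-19 - (-4)| + |-2 - 9| + |16 - (-19)| + |-7 - 20| = 7 + 15 + 11 + 35 + 27 = 95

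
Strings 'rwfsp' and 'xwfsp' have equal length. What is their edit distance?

Let D[i][j] be the edit distance between the first i characters of 'rwfsp' and the first j characters of 'xwfsp', with D[i][0] = i, D[0][j] = j, and D[i][j] = D[i-1][j-1] if the characters match, else 1 + min(D[i-1][j], D[i][j-1], D[i-1][j-1]). Filling the table (rows: prefixes of 'rwfsp', columns: prefixes of 'xwfsp'):
     ε  x  w  f  s  p
  ε  0  1  2  3  4  5
  r  1  1  2  3  4  5
  w  2  2  1  2  3  4
  f  3  3  2  1  2  3
  s  4  4  3  2  1  2
  p  5  5  4  3  2  1
The bottom-right entry gives D[5][5] = 1, so no sequence of fewer than 1 edit works. Backtracking through the table gives one optimal edit sequence (1 edit):
  rwfsp → xwfsp (sub r→x @1)
Edit distance = 1.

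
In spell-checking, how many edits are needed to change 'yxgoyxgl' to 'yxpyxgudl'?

Let D[i][j] be the edit distance between the first i characters of 'yxgoyxgl' and the first j characters of 'yxpyxgudl', with D[i][0] = i, D[0][j] = j, and D[i][j] = D[i-1][j-1] if the characters match, else 1 + min(D[i-1][j], D[i][j-1], D[i-1][j-1]). Filling the table (rows: prefixes of 'yxgoyxgl', columns: prefixes of 'yxpyxgudl'):
     ε  y  x  p  y  x  g  u  d  l
  ε  0  1  2  3  4  5  6  7  8  9
  y  1  0  1  2  3  4  5  6  7  8
  x  2  1  0  1  2  3  4  5  6  7
  g  3  2  1  1  2  3  3  4  5  6
  o  4  3  2  2  2  3  4  4  5  6
  y  5  4  3  3  2  3  4  5  5  6
  x  6  5  4  4  3  2  3  4  5  6
  g  7  6  5  5  4  3  2  3  4  5
  l  8  7  6  6  5  4  3  3  4  4
The bottom-right entry gives D[8][9] = 4, so no sequence of fewer than 4 edits works. Backtracking through the table gives one optimal edit sequence (4 edits):
  yxgoyxgl → yxoyxgl (del g @3)
  yxoyxgl → yxpyxgl (sub o→p @3)
  yxpyxgl → yxpyxgul (ins u @7)
  yxpyxgul → yxpyxgudl (ins d @8)
Edit distance = 4.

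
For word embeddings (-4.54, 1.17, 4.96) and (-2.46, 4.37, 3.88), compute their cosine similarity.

With u = (-4.54, 1.17, 4.96), v = (-2.46, 4.37, 3.88):
u·v = (-4.54)·(-2.46) + 1.17·4.37 + 4.96·3.88 = 11.1684 + 5.1129 + 19.2448 = 35.5261.
|u| = √((-4.54)² + 1.17² + 4.96²) = √(20.6116 + 1.3689 + 24.6016) = √46.5821, |v| = √((-2.46)² + 4.37² + 3.88²) = √(6.0516 + 19.0969 + 15.0544) = √40.2029.
cos θ = (u·v)/(|u||v|) = 35.5261/(√46.5821·√40.2029) ≈ 0.8209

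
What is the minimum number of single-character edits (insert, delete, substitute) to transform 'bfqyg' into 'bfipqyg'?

Let D[i][j] be the edit distance between the first i characters of 'bfqyg' and the first j characters of 'bfipqyg', with D[i][0] = i, D[0][j] = j, and D[i][j] = D[i-1][j-1] if the characters match, else 1 + min(D[i-1][j], D[i][j-1], D[i-1][j-1]). Filling the table (rows: prefixes of 'bfqyg', columns: prefixes of 'bfipqyg'):
     ε  b  f  i  p  q  y  g
  ε  0  1  2  3  4  5  6  7
  b  1  0  1  2  3  4  5  6
  f  2  1  0  1  2  3  4  5
  q  3  2  1  1  2  2  3  4
  y  4  3  2  2  2  3  2  3
  g  5  4  3  3  3  3  3  2
The bottom-right entry gives D[5][7] = 2, so no sequence of fewer than 2 edits works. Backtracking through the table gives one optimal edit sequence (2 edits):
  bfqyg → bfiqyg (ins i @3)
  bfiqyg → bfipqyg (ins p @4)
Edit distance = 2.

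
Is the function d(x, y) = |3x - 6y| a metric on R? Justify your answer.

No. d fails symmetry: d(3, 1) = |3·3 - 6·1| = |3| = 3, but d(1, 3) = |3·1 - 6·3| = |-15| = 15. Since 3 ≠ 15, d(x,y) ≠ d(y,x) in general.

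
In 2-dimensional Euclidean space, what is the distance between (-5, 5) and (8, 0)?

√(Σ(x_i - y_i)²) = √((-5 - 8)² + (5 - 0)²)
= √((-13)² + 5²) = √(169 + 25) = √194 ≈ 13.9284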